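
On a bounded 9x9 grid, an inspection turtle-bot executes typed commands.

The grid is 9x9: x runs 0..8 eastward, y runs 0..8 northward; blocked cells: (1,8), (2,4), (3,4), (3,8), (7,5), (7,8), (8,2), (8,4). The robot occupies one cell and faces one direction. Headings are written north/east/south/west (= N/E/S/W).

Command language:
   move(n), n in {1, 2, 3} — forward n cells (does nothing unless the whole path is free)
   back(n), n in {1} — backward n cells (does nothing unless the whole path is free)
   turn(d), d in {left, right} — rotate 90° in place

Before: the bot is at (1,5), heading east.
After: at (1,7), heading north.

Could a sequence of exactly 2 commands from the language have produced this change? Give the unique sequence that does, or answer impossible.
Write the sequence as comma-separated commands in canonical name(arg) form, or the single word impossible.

turn(left), move(2)

key: position moved to (1,7) AND the heading swung to N — translation plus rotation needed
initial: at (1,5), heading east
[1] after turn(left): at (1,5), heading north
[2] after move(2): at (1,7), heading north
all 36 alternatives checked — unique.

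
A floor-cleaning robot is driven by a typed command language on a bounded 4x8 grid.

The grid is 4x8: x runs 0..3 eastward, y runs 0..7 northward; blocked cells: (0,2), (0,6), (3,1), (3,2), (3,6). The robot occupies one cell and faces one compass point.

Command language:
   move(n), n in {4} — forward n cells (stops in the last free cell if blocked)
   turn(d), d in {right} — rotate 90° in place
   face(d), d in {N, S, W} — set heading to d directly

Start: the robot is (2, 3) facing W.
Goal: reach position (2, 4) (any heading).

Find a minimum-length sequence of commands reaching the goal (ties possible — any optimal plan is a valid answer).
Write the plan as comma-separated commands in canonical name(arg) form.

t0: (2, 3) facing W
[1] after face(S): (2, 3) facing S
[2] after move(4): (2, 0) facing S
[3] after face(N): (2, 0) facing N
[4] after move(4): (2, 4) facing N
no 3-step plan works, so 4 is optimal.

face(S), move(4), face(N), move(4)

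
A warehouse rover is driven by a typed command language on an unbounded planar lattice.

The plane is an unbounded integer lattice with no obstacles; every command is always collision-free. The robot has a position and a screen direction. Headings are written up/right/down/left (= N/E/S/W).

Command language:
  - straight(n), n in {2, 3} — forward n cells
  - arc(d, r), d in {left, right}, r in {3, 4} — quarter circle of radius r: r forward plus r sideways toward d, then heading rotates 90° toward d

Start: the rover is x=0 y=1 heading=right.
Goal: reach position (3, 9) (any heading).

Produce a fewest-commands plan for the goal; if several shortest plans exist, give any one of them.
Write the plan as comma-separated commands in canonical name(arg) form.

arc(left, 3), straight(3), straight(2)

begin: x=0 y=1 heading=right
[1] after arc(left, 3): x=3 y=4 heading=up
[2] after straight(3): x=3 y=7 heading=up
[3] after straight(2): x=3 y=9 heading=up
shorter routes all fall short; 3 is best.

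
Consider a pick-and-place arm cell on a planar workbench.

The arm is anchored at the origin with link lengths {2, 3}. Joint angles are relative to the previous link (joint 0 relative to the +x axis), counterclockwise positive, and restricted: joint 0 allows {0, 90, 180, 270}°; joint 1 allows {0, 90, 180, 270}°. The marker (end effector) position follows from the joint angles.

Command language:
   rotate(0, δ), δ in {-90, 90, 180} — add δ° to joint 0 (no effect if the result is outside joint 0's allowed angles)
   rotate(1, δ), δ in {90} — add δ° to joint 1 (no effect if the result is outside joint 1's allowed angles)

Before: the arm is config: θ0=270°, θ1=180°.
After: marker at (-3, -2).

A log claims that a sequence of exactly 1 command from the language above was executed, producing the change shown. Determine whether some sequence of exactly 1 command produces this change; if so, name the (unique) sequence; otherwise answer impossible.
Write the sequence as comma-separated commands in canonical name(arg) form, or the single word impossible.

initial: config: θ0=270°, θ1=180°
1. rotate(1, 90) → config: θ0=270°, θ1=270°
no other 1-command option fits: unique.

rotate(1, 90)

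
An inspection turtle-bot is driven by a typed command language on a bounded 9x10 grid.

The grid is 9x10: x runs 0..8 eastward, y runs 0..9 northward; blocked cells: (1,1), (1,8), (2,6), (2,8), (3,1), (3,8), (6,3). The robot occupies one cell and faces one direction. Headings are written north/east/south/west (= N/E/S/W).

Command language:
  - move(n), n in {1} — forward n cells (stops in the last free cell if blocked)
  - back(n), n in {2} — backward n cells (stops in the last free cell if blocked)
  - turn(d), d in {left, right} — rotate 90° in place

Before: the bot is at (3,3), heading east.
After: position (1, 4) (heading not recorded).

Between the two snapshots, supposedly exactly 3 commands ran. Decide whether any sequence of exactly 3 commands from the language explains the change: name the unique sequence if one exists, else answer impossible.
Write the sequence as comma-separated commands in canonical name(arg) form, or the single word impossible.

key: running move(1) before back(2) would end elsewhere — order is forced
from: at (3,3), heading east
step 1 (back(2)): at (1,3), heading east
step 2 (turn(left)): at (1,3), heading north
step 3 (move(1)): at (1,4), heading north
no other 3-command option fits: unique.

back(2), turn(left), move(1)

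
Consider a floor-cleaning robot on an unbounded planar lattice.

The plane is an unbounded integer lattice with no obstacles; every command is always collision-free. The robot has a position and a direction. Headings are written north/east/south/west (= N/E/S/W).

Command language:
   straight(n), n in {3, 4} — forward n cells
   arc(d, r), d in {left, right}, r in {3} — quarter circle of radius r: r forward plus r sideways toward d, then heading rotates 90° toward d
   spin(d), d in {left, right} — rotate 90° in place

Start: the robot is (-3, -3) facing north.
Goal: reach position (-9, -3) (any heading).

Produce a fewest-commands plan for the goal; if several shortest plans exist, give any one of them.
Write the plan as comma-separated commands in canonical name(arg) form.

initial: (-3, -3) facing north
t=1 arc(left, 3) ⇒ (-6, 0) facing west
t=2 arc(left, 3) ⇒ (-9, -3) facing south
minimal: 2 command(s), checked below 2.

arc(left, 3), arc(left, 3)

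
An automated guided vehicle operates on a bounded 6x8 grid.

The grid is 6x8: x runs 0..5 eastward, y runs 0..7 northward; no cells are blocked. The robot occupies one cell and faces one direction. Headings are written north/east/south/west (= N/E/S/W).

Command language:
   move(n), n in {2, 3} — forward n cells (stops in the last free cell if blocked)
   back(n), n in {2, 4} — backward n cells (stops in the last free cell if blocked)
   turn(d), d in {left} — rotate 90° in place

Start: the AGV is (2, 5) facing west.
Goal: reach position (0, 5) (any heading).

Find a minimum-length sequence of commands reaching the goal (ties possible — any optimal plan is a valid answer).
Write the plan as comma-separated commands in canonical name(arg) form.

move(3)

start: (2, 5) facing west
[1] after move(3): (0, 5) facing west
shorter routes all fall short; 1 is best.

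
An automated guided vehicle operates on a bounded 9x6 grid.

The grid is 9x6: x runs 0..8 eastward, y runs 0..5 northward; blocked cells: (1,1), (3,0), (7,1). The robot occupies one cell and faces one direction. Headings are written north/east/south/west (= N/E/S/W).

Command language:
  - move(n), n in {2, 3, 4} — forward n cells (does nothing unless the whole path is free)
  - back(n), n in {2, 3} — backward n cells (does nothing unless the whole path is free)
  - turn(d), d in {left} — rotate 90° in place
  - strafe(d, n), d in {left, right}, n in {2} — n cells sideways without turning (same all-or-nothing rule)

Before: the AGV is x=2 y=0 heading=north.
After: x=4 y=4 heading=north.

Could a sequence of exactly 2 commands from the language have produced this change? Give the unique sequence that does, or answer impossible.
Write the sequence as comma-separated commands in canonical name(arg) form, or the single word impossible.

move(4), strafe(right, 2)

key: heading stays N — no command in the sequence turns
begin: x=2 y=0 heading=north
1. move(4) → x=2 y=4 heading=north
2. strafe(right, 2) → x=4 y=4 heading=north
uniquely the one of 64 2-step routes that fits.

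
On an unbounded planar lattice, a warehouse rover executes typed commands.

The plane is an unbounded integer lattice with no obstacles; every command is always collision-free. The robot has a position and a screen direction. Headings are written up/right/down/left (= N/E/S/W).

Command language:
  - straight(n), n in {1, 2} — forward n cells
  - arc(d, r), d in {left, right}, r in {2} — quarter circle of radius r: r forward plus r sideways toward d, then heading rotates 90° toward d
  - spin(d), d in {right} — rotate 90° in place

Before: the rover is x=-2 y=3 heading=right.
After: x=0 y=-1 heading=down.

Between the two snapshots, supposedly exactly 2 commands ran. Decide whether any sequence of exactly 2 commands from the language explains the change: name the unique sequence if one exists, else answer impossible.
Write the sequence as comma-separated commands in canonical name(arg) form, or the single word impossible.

arc(right, 2), straight(2)

key: cell and facing (now S) both changed — the 2 commands mix motion and turning
begin: x=-2 y=3 heading=right
1. arc(right, 2) → x=0 y=1 heading=down
2. straight(2) → x=0 y=-1 heading=down
uniquely the one of 25 2-step routes that fits.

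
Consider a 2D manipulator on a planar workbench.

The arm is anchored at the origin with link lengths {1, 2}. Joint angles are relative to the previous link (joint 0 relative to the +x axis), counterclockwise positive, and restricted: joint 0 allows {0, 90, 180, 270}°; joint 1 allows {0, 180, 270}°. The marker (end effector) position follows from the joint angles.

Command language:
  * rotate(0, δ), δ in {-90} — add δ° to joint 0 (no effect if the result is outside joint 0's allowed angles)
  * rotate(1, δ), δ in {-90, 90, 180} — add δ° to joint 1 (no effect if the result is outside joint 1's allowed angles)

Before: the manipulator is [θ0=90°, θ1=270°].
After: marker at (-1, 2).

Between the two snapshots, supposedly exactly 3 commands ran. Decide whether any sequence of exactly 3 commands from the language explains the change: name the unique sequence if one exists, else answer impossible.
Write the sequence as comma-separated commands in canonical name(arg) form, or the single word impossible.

t0: [θ0=90°, θ1=270°]
1. rotate(0, -90) → [θ0=0°, θ1=270°]
2. rotate(0, -90) → [θ0=270°, θ1=270°]
3. rotate(0, -90) → [θ0=180°, θ1=270°]
all 64 alternatives checked — unique.

rotate(0, -90), rotate(0, -90), rotate(0, -90)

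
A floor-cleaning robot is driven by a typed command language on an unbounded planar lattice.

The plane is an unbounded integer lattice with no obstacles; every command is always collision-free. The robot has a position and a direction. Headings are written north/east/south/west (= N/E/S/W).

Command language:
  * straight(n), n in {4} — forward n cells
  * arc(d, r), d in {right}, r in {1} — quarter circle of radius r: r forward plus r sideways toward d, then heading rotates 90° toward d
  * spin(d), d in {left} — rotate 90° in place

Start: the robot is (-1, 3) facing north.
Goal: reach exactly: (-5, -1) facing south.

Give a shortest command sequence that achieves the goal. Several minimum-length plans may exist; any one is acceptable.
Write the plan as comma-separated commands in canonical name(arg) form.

spin(left), straight(4), spin(left), straight(4)

t0: (-1, 3) facing north
1. spin(left) → (-1, 3) facing west
2. straight(4) → (-5, 3) facing west
3. spin(left) → (-5, 3) facing south
4. straight(4) → (-5, -1) facing south
no 3-step plan works, so 4 is optimal.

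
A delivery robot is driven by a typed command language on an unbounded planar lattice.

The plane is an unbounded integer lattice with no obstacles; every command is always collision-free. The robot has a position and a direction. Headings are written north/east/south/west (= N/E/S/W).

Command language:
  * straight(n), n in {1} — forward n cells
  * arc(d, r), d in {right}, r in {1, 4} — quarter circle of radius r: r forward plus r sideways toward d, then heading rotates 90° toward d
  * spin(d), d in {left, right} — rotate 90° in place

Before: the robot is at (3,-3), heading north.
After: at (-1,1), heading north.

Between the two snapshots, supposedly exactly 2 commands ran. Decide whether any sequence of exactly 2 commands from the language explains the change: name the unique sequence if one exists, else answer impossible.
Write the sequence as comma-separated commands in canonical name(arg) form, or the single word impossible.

spin(left), arc(right, 4)

key: heading stays N — rotations cancel among the 2 commands
from: at (3,-3), heading north
1. spin(left) → at (3,-3), heading west
2. arc(right, 4) → at (-1,1), heading north
no other 2-command option fits: unique.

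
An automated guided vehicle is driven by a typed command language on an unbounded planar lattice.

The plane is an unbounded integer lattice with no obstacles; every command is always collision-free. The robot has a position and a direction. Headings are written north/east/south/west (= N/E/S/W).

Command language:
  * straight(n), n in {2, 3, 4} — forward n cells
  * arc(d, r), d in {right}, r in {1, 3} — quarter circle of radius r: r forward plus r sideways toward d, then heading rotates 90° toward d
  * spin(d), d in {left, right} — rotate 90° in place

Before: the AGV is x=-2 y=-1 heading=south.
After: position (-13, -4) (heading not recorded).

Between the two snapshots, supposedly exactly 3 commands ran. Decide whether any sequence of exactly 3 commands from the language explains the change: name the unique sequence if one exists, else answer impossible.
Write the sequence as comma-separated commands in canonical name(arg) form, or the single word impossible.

key: running straight(4) before arc(right, 3) would end elsewhere — order is forced
initial: x=-2 y=-1 heading=south
[1] after arc(right, 3): x=-5 y=-4 heading=west
[2] after straight(4): x=-9 y=-4 heading=west
[3] after straight(4): x=-13 y=-4 heading=west
no other 3-command option fits: unique.

arc(right, 3), straight(4), straight(4)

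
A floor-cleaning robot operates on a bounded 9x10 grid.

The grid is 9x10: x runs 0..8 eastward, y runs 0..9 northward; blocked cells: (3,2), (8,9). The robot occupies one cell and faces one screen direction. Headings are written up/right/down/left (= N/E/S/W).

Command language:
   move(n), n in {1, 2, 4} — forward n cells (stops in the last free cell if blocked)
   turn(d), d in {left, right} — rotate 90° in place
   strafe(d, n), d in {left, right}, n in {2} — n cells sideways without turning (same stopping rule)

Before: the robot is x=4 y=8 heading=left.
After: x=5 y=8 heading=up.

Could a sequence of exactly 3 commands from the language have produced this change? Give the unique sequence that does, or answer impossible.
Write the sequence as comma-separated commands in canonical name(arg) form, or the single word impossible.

key: position moved to (5,8) AND the heading swung to N — translation plus rotation needed
start: x=4 y=8 heading=left
1. move(1) → x=3 y=8 heading=left
2. turn(right) → x=3 y=8 heading=up
3. strafe(right, 2) → x=5 y=8 heading=up
all 343 alternatives checked — unique.

move(1), turn(right), strafe(right, 2)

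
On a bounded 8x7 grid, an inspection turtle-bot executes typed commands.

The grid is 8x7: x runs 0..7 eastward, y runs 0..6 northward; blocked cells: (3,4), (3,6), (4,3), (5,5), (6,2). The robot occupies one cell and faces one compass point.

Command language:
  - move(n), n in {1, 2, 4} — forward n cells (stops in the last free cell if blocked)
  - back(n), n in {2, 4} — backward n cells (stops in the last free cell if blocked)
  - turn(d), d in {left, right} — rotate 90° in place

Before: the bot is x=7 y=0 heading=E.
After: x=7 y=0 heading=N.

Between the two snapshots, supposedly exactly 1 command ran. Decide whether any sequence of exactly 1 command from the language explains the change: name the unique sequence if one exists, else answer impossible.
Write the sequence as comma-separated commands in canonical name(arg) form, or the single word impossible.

key: (7,0) unchanged — the single command moves nothing
from: x=7 y=0 heading=E
step 1 (turn(left)): x=7 y=0 heading=N
no other 1-command option fits: unique.

turn(left)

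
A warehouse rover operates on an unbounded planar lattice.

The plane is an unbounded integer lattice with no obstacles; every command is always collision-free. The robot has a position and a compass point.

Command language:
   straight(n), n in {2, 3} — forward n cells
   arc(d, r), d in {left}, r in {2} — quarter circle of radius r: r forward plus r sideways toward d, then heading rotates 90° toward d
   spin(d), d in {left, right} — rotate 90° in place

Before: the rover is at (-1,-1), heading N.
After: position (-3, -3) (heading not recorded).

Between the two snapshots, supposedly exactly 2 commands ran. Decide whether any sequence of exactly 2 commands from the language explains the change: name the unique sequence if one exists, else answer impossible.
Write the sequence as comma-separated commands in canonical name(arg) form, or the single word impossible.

spin(left), arc(left, 2)

key: order matters: swapping spin(left) and arc(left, 2) lands elsewhere
initial: at (-1,-1), heading N
t=1 spin(left) ⇒ at (-1,-1), heading W
t=2 arc(left, 2) ⇒ at (-3,-3), heading S
no other 2-command option fits: unique.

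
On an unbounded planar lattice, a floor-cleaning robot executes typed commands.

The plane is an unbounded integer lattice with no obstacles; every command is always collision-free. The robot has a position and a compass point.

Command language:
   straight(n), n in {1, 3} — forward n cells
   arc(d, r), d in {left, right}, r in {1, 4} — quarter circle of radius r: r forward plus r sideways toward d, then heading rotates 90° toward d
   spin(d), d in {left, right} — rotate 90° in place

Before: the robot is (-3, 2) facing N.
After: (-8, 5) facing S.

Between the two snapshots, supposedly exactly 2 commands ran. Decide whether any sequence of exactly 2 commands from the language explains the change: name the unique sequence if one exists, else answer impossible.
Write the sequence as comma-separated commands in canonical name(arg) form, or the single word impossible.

arc(left, 4), arc(left, 1)

key: order matters: swapping arc(left, 4) and arc(left, 1) lands elsewhere
start: (-3, 2) facing N
[1] after arc(left, 4): (-7, 6) facing W
[2] after arc(left, 1): (-8, 5) facing S
no other 2-command option fits: unique.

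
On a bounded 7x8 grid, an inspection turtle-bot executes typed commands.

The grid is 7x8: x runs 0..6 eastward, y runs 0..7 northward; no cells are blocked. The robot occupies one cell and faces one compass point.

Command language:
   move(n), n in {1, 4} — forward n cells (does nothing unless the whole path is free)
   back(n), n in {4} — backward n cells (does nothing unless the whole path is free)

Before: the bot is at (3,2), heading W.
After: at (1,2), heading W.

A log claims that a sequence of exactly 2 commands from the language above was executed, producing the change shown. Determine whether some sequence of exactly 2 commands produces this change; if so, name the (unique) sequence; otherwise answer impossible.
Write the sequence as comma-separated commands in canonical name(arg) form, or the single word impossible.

move(1), move(1)

key: heading stays W — no command in the sequence turns
from: at (3,2), heading W
step 1 (move(1)): at (2,2), heading W
step 2 (move(1)): at (1,2), heading W
uniquely the one of 9 2-step routes that fits.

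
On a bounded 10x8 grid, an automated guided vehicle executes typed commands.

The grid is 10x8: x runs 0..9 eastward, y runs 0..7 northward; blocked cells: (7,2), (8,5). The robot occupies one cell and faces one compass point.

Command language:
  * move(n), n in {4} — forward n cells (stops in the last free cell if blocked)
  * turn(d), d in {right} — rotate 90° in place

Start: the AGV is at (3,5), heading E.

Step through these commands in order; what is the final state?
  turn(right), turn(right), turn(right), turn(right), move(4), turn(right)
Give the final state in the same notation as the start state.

t0: at (3,5), heading E
step 1 (turn(right)): at (3,5), heading S
step 2 (turn(right)): at (3,5), heading W
step 3 (turn(right)): at (3,5), heading N
step 4 (turn(right)): at (3,5), heading E
step 5 (move(4)): at (7,5), heading E
step 6 (turn(right)): at (7,5), heading S

at (7,5), heading S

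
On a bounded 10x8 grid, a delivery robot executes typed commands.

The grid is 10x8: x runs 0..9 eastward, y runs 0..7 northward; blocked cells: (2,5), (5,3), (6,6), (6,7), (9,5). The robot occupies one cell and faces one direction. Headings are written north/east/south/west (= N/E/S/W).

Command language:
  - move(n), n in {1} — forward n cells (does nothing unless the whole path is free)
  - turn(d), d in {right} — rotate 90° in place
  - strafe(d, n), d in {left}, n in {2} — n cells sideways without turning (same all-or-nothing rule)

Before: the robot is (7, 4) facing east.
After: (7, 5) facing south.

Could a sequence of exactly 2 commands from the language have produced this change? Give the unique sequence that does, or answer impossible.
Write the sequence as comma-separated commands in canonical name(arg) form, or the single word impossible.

no 2-step route produces this change.

impossible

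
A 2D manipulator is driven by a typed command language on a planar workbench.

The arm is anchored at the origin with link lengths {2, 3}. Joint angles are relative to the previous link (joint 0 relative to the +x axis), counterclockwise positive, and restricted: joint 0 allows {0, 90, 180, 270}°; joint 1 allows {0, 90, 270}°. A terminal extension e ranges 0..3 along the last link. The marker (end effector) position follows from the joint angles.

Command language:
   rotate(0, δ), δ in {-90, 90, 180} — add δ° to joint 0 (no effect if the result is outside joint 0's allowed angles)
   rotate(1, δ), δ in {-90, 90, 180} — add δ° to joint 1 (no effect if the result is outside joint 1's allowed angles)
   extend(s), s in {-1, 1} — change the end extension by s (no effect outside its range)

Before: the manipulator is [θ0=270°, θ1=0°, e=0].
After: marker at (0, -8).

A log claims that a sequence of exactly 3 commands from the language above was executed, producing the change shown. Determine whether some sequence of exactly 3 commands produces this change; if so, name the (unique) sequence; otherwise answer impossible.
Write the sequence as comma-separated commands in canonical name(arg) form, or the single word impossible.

begin: [θ0=270°, θ1=0°, e=0]
step 1 (extend(1)): [θ0=270°, θ1=0°, e=1]
step 2 (extend(1)): [θ0=270°, θ1=0°, e=2]
step 3 (extend(1)): [θ0=270°, θ1=0°, e=3]
no other 3-command option fits: unique.

extend(1), extend(1), extend(1)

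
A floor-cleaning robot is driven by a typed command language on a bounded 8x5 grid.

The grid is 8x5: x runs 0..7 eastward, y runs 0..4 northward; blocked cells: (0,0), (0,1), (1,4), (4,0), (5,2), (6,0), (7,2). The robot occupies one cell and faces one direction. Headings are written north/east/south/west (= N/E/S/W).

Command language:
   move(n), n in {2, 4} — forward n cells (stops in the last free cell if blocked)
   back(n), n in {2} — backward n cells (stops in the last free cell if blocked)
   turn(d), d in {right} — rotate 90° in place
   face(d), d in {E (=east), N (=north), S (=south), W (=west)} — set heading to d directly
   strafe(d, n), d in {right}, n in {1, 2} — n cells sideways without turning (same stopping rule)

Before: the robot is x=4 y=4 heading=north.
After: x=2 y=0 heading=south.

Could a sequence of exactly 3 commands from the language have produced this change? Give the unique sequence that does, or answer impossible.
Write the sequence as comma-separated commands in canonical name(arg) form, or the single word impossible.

key: order matters: swapping face(S) and move(4) lands elsewhere
t0: x=4 y=4 heading=north
step 1 (face(S)): x=4 y=4 heading=south
step 2 (strafe(right, 2)): x=2 y=4 heading=south
step 3 (move(4)): x=2 y=0 heading=south
all 1000 alternatives checked — unique.

face(S), strafe(right, 2), move(4)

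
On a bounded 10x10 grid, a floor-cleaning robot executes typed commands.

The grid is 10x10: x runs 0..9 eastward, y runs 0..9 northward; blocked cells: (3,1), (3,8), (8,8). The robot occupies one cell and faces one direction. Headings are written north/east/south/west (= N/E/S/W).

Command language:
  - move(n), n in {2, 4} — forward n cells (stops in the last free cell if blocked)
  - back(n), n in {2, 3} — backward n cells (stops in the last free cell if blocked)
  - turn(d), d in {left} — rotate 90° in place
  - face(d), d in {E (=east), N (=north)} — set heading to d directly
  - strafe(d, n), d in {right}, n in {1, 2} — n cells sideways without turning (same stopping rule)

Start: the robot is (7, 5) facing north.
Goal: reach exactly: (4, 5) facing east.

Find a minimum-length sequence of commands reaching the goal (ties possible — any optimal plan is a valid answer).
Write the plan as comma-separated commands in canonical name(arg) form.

face(E), back(3)

from: (7, 5) facing north
step 1 (face(E)): (7, 5) facing east
step 2 (back(3)): (4, 5) facing east
minimal: 2 command(s), checked below 2.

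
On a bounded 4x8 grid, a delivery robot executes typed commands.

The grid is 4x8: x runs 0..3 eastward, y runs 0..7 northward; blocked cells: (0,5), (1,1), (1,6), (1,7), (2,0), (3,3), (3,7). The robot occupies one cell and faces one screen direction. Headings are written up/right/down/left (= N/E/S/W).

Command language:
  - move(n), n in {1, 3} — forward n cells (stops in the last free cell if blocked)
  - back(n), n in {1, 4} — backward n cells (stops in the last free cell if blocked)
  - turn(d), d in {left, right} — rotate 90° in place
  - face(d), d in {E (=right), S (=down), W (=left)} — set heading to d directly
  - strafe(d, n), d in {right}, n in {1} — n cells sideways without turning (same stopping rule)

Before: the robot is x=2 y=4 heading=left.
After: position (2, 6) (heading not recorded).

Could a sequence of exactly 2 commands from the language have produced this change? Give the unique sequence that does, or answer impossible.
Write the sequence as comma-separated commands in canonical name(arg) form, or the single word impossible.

strafe(right, 1), strafe(right, 1)

start: x=2 y=4 heading=left
t=1 strafe(right, 1) ⇒ x=2 y=5 heading=left
t=2 strafe(right, 1) ⇒ x=2 y=6 heading=left
no other 2-command option fits: unique.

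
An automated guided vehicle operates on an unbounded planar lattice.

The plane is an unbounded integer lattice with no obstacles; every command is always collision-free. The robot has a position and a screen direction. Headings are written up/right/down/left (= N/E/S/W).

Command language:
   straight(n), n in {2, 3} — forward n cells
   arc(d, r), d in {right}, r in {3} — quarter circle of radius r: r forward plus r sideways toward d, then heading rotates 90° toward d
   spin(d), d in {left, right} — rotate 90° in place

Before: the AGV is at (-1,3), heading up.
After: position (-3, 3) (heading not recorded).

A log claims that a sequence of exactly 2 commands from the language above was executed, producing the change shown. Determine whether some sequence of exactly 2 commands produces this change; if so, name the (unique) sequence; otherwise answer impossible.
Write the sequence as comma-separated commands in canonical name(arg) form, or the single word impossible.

spin(left), straight(2)

key: order matters: swapping spin(left) and straight(2) lands elsewhere
t0: at (-1,3), heading up
t=1 spin(left) ⇒ at (-1,3), heading left
t=2 straight(2) ⇒ at (-3,3), heading left
all 25 alternatives checked — unique.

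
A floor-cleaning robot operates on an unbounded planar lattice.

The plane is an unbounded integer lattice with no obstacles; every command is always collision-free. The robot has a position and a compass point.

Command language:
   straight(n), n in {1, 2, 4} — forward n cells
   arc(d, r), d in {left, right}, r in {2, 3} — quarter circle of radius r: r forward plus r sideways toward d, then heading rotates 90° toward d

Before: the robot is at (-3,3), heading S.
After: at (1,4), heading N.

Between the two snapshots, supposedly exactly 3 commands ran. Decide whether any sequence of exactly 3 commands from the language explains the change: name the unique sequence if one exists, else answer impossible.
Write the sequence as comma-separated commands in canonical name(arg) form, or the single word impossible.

arc(left, 2), arc(left, 2), straight(1)

key: position moved to (1,4) AND the heading swung to N — translation plus rotation needed
begin: at (-3,3), heading S
[1] after arc(left, 2): at (-1,1), heading E
[2] after arc(left, 2): at (1,3), heading N
[3] after straight(1): at (1,4), heading N
uniquely the one of 343 3-step routes that fits.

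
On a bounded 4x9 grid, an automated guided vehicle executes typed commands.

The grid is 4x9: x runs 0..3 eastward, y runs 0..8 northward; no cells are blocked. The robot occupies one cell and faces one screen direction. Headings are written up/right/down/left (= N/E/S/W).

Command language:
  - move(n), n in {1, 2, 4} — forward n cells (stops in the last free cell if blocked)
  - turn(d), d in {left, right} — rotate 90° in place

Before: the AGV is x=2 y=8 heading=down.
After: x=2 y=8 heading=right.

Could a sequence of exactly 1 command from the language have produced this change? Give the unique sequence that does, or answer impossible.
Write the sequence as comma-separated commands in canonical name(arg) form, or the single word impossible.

key: parked at (2,8) the whole time — nothing moves the robot
begin: x=2 y=8 heading=down
step 1 (turn(left)): x=2 y=8 heading=right
uniquely the one of 5 1-step routes that fits.

turn(left)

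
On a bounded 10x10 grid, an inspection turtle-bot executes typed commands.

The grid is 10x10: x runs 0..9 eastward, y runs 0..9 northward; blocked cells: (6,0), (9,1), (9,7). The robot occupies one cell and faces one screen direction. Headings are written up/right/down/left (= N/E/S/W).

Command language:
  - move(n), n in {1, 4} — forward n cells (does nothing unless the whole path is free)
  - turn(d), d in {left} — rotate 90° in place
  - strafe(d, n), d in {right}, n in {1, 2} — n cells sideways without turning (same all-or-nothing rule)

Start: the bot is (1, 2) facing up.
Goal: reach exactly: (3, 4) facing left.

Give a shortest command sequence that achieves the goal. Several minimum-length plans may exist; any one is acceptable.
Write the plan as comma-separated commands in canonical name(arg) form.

strafe(right, 2), turn(left), strafe(right, 2)

initial: (1, 2) facing up
1. strafe(right, 2) → (3, 2) facing up
2. turn(left) → (3, 2) facing left
3. strafe(right, 2) → (3, 4) facing left
shorter routes all fall short; 3 is best.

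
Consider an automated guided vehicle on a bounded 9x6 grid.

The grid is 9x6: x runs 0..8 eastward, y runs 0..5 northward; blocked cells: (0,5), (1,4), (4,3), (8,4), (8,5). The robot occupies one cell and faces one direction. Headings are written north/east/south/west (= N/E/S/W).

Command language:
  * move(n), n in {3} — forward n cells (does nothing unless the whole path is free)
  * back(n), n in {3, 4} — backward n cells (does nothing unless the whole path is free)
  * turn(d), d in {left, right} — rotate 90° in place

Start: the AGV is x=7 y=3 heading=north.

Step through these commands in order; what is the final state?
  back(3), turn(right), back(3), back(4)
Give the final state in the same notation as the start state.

x=0 y=0 heading=east

t0: x=7 y=3 heading=north
1. back(3) → x=7 y=0 heading=north
2. turn(right) → x=7 y=0 heading=east
3. back(3) → x=4 y=0 heading=east
4. back(4) → x=0 y=0 heading=east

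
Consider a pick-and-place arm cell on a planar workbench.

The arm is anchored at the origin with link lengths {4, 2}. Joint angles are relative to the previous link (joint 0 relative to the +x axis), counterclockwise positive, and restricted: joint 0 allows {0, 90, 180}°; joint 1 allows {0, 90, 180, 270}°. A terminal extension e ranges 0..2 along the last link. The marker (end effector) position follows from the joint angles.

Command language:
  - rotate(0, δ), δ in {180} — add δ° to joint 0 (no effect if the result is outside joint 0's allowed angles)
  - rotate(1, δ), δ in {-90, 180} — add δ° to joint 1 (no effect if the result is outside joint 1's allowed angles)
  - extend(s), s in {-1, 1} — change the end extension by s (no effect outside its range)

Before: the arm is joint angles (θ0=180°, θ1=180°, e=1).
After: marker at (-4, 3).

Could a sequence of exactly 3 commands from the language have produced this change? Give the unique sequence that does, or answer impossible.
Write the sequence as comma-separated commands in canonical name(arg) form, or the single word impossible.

initial: joint angles (θ0=180°, θ1=180°, e=1)
1. rotate(1, -90) → joint angles (θ0=180°, θ1=90°, e=1)
2. rotate(1, -90) → joint angles (θ0=180°, θ1=0°, e=1)
3. rotate(1, -90) → joint angles (θ0=180°, θ1=270°, e=1)
uniquely the one of 125 3-step routes that fits.

rotate(1, -90), rotate(1, -90), rotate(1, -90)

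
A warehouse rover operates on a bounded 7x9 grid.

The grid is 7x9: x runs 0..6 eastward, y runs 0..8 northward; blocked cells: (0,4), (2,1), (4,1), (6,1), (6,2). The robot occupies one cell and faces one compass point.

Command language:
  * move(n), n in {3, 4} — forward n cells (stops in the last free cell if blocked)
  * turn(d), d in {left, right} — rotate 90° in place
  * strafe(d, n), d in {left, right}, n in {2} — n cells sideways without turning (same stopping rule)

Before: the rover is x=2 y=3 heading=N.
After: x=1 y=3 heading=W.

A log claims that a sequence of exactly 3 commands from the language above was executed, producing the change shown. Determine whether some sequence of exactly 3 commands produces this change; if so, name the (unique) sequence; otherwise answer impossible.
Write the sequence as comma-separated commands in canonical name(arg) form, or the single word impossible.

key: position moved to (1,3) AND the heading swung to W — translation plus rotation needed
from: x=2 y=3 heading=N
step 1 (strafe(right, 2)): x=4 y=3 heading=N
step 2 (turn(left)): x=4 y=3 heading=W
step 3 (move(3)): x=1 y=3 heading=W
all 216 alternatives checked — unique.

strafe(right, 2), turn(left), move(3)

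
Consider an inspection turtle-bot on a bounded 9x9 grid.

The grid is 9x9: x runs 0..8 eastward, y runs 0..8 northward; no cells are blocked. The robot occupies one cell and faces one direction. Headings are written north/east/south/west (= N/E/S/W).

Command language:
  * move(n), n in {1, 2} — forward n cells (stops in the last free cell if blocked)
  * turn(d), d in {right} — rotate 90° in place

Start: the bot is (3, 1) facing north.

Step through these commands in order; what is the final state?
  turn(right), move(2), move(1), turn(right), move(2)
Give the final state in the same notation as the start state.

begin: (3, 1) facing north
[1] after turn(right): (3, 1) facing east
[2] after move(2): (5, 1) facing east
[3] after move(1): (6, 1) facing east
[4] after turn(right): (6, 1) facing south
[5] after move(2): (6, 0) facing south

(6, 0) facing south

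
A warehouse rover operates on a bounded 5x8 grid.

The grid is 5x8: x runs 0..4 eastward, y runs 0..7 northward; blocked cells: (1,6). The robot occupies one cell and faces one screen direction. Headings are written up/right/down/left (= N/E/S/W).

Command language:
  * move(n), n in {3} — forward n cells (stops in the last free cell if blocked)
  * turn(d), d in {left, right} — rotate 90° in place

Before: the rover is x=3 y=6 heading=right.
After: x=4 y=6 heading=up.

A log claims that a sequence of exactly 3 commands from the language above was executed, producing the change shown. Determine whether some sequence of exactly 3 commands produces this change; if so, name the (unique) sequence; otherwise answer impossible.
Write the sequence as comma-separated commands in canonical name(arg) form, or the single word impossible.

move(3), move(3), turn(left)

key: the first move(3) runs into the grid edge before its full distance
begin: x=3 y=6 heading=right
1. move(3) → x=4 y=6 heading=right
2. move(3) → x=4 y=6 heading=right
3. turn(left) → x=4 y=6 heading=up
all 27 alternatives checked — unique.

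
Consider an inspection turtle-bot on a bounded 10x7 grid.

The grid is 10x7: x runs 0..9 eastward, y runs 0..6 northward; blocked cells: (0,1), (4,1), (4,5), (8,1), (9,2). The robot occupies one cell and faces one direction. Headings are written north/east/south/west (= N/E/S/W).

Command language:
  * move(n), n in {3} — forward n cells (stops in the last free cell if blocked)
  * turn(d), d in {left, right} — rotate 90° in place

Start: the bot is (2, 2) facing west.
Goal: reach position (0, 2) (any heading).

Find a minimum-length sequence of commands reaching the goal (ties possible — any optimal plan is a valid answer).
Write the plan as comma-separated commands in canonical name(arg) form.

from: (2, 2) facing west
[1] after move(3): (0, 2) facing west
no 0-step plan works, so 1 is optimal.

move(3)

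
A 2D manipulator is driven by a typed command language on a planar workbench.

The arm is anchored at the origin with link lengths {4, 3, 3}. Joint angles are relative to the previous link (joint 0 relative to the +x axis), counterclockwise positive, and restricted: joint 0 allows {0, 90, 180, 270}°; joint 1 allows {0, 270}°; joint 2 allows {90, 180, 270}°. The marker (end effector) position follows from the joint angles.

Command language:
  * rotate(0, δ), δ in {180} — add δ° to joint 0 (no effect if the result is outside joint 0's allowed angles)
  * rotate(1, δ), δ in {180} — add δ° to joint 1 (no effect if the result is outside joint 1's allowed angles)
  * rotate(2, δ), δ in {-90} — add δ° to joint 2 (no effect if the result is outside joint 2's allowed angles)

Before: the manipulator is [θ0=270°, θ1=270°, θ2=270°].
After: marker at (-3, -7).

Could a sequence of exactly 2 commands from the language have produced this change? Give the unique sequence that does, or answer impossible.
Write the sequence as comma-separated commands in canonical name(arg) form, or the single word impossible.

initial: [θ0=270°, θ1=270°, θ2=270°]
1. rotate(2, -90) → [θ0=270°, θ1=270°, θ2=180°]
2. rotate(2, -90) → [θ0=270°, θ1=270°, θ2=90°]
no other 2-command option fits: unique.

rotate(2, -90), rotate(2, -90)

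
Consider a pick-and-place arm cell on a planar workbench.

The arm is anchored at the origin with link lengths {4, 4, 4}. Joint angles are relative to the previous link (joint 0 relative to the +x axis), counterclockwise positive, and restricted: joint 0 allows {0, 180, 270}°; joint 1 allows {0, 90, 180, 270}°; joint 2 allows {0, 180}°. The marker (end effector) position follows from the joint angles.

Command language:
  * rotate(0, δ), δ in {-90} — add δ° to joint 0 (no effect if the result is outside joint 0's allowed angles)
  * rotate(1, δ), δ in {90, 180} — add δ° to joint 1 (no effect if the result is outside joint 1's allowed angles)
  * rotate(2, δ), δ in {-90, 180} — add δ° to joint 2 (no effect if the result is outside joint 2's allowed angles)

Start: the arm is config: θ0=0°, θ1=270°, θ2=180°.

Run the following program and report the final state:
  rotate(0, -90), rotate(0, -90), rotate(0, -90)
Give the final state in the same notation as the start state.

config: θ0=180°, θ1=270°, θ2=180°

from: config: θ0=0°, θ1=270°, θ2=180°
step 1 (rotate(0, -90)): config: θ0=270°, θ1=270°, θ2=180°
step 2 (rotate(0, -90)): config: θ0=180°, θ1=270°, θ2=180°
step 3 (rotate(0, -90)): config: θ0=180°, θ1=270°, θ2=180°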